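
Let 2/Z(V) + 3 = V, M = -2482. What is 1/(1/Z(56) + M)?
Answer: -2/4911 ≈ -0.00040725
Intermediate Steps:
Z(V) = 2/(-3 + V)
1/(1/Z(56) + M) = 1/(1/(2/(-3 + 56)) - 2482) = 1/(1/(2/53) - 2482) = 1/(53/2 - 2482) = 1/(-4911/2) = -2/4911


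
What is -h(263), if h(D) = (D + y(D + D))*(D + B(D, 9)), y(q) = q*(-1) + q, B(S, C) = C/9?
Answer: -69432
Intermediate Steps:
B(S, C) = C/9 (B(S, C) = C*(⅑) = C/9)
y(q) = 0 (y(q) = -q + q = 0)
h(D) = D*(1 + D) (h(D) = (D + 0)*(D + (⅑)*9) = D*(D + 1) = D*(1 + D))
-h(263) = -263*(1 + 263) = -263*264 = -1*69432 = -69432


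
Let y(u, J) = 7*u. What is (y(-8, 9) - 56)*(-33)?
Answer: 3696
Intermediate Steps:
(y(-8, 9) - 56)*(-33) = (7*(-8) - 56)*(-33) = (-56 - 56)*(-33) = -112*(-33) = 3696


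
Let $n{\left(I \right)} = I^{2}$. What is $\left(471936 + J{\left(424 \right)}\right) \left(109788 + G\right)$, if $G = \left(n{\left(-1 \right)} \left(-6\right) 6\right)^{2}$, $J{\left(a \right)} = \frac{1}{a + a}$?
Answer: $\frac{11114002216059}{212} \approx 5.2425 \cdot 10^{10}$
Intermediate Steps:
$J{\left(a \right)} = \frac{1}{2 a}$
$G = 1296$ ($G = \left(\left(-1\right)^{2} \left(-6\right) 6\right)^{2} = \left(1 \left(-6\right) 6\right)^{2} = \left(\left(-6\right) 6\right)^{2} = \left(-36\right)^{2} = 1296$)
$\left(471936 + J{\left(424 \right)}\right) \left(109788 + G\right) = \left(471936 + \frac{1}{2 \cdot 424}\right) \left(109788 + 1296\right) = \left(471936 + \frac{1}{2} \cdot \frac{1}{424}\right) 111084 = \left(471936 + \frac{1}{848}\right) 111084 = \frac{400201729}{848} \cdot 111084 = \frac{11114002216059}{212}$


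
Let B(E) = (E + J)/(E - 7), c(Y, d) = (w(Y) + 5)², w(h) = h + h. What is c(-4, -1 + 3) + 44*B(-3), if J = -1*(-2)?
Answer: 67/5 ≈ 13.400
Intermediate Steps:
w(h) = 2*h
J = 2
c(Y, d) = (5 + 2*Y)² (c(Y, d) = (2*Y + 5)² = (5 + 2*Y)²)
B(E) = (2 + E)/(-7 + E) (B(E) = (E + 2)/(E - 7) = (2 + E)/(-7 + E))
c(-4, -1 + 3) + 44*B(-3) = (5 + 2*(-4))² + 44*((2 - 3)/(-7 - 3)) = (5 - 8)² + 44*(-1/(-10)) = (-3)² + 44*(-⅒*(-1)) = 9 + 44*(⅒) = 9 + 22/5 = 67/5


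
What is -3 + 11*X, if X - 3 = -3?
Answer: -3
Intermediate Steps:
X = 0 (X = 3 - 3 = 0)
-3 + 11*X = -3 + 11*0 = -3 + 0 = -3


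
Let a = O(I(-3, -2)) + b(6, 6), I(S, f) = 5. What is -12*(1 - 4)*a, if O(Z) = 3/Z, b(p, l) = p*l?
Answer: 6588/5 ≈ 1317.6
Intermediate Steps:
b(p, l) = l*p
a = 183/5 (a = 3/5 + 6*6 = 3*(⅕) + 36 = ⅗ + 36 = 183/5 ≈ 36.600)
-12*(1 - 4)*a = -12*(1 - 4)*183/5 = -(-36)*183/5 = -12*(-549/5) = 6588/5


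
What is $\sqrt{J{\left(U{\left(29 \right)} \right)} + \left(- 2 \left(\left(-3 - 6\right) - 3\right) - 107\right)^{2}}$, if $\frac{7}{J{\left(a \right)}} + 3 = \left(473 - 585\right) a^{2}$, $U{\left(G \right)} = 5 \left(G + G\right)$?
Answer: $\frac{2 \sqrt{152800405567075095}}{9419203} \approx 83.0$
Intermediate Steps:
$U{\left(G \right)} = 10 G$ ($U{\left(G \right)} = 5 \cdot 2 G = 10 G$)
$J{\left(a \right)} = \frac{7}{-3 - 112 a^{2}}$ ($J{\left(a \right)} = \frac{7}{-3 + \left(473 - 585\right) a^{2}} = \frac{7}{-3 - 112 a^{2}}$)
$\sqrt{J{\left(U{\left(29 \right)} \right)} + \left(- 2 \left(\left(-3 - 6\right) - 3\right) - 107\right)^{2}} = \sqrt{- \frac{7}{3 + 112 \left(10 \cdot 29\right)^{2}} + \left(- 2 \left(\left(-3 - 6\right) - 3\right) - 107\right)^{2}} = \sqrt{- \frac{7}{3 + 112 \cdot 290^{2}} + \left(- 2 \left(-9 - 3\right) - 107\right)^{2}} = \sqrt{- \frac{7}{3 + 112 \cdot 84100} + \left(\left(-2\right) \left(-12\right) - 107\right)^{2}} = \sqrt{- \frac{7}{3 + 9419200} + \left(24 - 107\right)^{2}} = \sqrt{- \frac{7}{9419203} + \left(-83\right)^{2}} = \sqrt{\left(-7\right) \frac{1}{9419203} + 6889} = \sqrt{- \frac{7}{9419203} + 6889} = \sqrt{\frac{64888889460}{9419203}} = \frac{2 \sqrt{152800405567075095}}{9419203}$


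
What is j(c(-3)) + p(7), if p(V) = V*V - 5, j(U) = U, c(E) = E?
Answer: 41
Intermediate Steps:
p(V) = -5 + V² (p(V) = V² - 5 = -5 + V²)
j(c(-3)) + p(7) = -3 + (-5 + 7²) = -3 + (-5 + 49) = -3 + 44 = 41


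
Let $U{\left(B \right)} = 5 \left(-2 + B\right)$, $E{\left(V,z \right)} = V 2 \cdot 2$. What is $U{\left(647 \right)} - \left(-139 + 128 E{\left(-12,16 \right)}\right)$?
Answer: $9508$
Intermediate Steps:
$E{\left(V,z \right)} = 4 V$ ($E{\left(V,z \right)} = 2 V 2 = 4 V$)
$U{\left(B \right)} = -10 + 5 B$
$U{\left(647 \right)} - \left(-139 + 128 E{\left(-12,16 \right)}\right) = \left(-10 + 5 \cdot 647\right) - \left(-139 + 128 \cdot 4 \left(-12\right)\right) = \left(-10 + 3235\right) + \left(\left(-128\right) \left(-48\right) + 139\right) = 3225 + \left(6144 + 139\right) = 3225 + 6283 = 9508$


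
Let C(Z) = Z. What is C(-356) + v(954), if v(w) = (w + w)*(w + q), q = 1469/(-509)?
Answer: 923514032/509 ≈ 1.8144e+6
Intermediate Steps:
q = -1469/509 (q = 1469*(-1/509) = -1469/509 ≈ -2.8861)
v(w) = 2*w*(-1469/509 + w) (v(w) = (w + w)*(w - 1469/509) = (2*w)*(-1469/509 + w) = 2*w*(-1469/509 + w))
C(-356) + v(954) = -356 + (2/509)*954*(-1469 + 509*954) = -356 + (2/509)*954*(-1469 + 485586) = -356 + (2/509)*954*484117 = -356 + 923695236/509 = 923514032/509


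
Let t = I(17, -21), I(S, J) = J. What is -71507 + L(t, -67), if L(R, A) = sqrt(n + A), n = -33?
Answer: -71507 + 10*I ≈ -71507.0 + 10.0*I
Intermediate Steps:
t = -21
L(R, A) = sqrt(-33 + A)
-71507 + L(t, -67) = -71507 + sqrt(-33 - 67) = -71507 + sqrt(-100) = -71507 + 10*I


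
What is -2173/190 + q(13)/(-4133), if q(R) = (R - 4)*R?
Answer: -9003239/785270 ≈ -11.465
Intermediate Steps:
q(R) = R*(-4 + R) (q(R) = (-4 + R)*R = R*(-4 + R))
-2173/190 + q(13)/(-4133) = -2173/190 + (13*(-4 + 13))/(-4133) = -2173*1/190 + (13*9)*(-1/4133) = -2173/190 + 117*(-1/4133) = -2173/190 - 117/4133 = -9003239/785270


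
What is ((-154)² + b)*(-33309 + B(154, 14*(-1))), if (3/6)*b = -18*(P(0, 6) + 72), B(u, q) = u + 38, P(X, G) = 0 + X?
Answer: -699563508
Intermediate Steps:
P(X, G) = X
B(u, q) = 38 + u
b = -2592 (b = 2*(-18*(0 + 72)) = 2*(-18*72) = 2*(-1296) = -2592)
((-154)² + b)*(-33309 + B(154, 14*(-1))) = ((-154)² - 2592)*(-33309 + (38 + 154)) = (23716 - 2592)*(-33309 + 192) = 21124*(-33117) = -699563508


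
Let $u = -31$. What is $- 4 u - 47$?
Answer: $77$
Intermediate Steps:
$- 4 u - 47 = \left(-4\right) \left(-31\right) - 47 = 124 - 47 = 77$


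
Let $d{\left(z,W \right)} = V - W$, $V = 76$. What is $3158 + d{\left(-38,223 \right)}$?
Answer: $3011$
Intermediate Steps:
$d{\left(z,W \right)} = 76 - W$
$3158 + d{\left(-38,223 \right)} = 3158 + \left(76 - 223\right) = 3158 - 147 = 3011$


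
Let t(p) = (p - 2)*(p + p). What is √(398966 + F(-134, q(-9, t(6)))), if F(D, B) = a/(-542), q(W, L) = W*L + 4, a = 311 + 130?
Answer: √117201609002/542 ≈ 631.64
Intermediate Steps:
t(p) = 2*p*(-2 + p) (t(p) = (-2 + p)*(2*p) = 2*p*(-2 + p))
a = 441
q(W, L) = 4 + L*W (q(W, L) = L*W + 4 = 4 + L*W)
F(D, B) = -441/542 (F(D, B) = 441/(-542) = 441*(-1/542) = -441/542)
√(398966 + F(-134, q(-9, t(6)))) = √(398966 - 441/542) = √(216239131/542) = √117201609002/542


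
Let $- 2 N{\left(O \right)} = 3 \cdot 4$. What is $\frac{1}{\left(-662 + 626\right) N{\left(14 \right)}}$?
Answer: $\frac{1}{216} \approx 0.0046296$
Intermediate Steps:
$N{\left(O \right)} = -6$ ($N{\left(O \right)} = - \frac{3 \cdot 4}{2} = \left(- \frac{1}{2}\right) 12 = -6$)
$\frac{1}{\left(-662 + 626\right) N{\left(14 \right)}} = \frac{1}{\left(-662 + 626\right) \left(-6\right)} = \frac{1}{-36} \left(- \frac{1}{6}\right) = \left(- \frac{1}{36}\right) \left(- \frac{1}{6}\right) = \frac{1}{216}$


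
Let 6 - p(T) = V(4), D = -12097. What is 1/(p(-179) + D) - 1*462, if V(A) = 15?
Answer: -5592973/12106 ≈ -462.00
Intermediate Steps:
p(T) = -9 (p(T) = 6 - 1*15 = 6 - 15 = -9)
1/(p(-179) + D) - 1*462 = 1/(-9 - 12097) - 1*462 = 1/(-12106) - 462 = -1/12106 - 462 = -5592973/12106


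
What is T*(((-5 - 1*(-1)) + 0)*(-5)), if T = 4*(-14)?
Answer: -1120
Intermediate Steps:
T = -56
T*(((-5 - 1*(-1)) + 0)*(-5)) = -56*((-5 - 1*(-1)) + 0)*(-5) = -56*((-5 + 1) + 0)*(-5) = -56*(-4 + 0)*(-5) = -(-224)*(-5) = -56*20 = -1120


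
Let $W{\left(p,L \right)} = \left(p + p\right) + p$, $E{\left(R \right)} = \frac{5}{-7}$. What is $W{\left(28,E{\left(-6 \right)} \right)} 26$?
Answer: $2184$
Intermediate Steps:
$E{\left(R \right)} = - \frac{5}{7}$ ($E{\left(R \right)} = 5 \left(- \frac{1}{7}\right) = - \frac{5}{7}$)
$W{\left(p,L \right)} = 3 p$ ($W{\left(p,L \right)} = 2 p + p = 3 p$)
$W{\left(28,E{\left(-6 \right)} \right)} 26 = 3 \cdot 28 \cdot 26 = 84 \cdot 26 = 2184$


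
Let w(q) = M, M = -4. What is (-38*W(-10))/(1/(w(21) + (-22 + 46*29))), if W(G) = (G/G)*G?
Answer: 497040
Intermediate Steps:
w(q) = -4
W(G) = G (W(G) = 1*G = G)
(-38*W(-10))/(1/(w(21) + (-22 + 46*29))) = (-38*(-10))/(1/(-4 + (-22 + 46*29))) = 380/(1/(-4 + (-22 + 1334))) = 380/(1/(-4 + 1312)) = 380/(1/1308) = 380*1308 = 497040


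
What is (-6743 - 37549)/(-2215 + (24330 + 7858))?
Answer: -14764/9991 ≈ -1.4777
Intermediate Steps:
(-6743 - 37549)/(-2215 + (24330 + 7858)) = -44292/(-2215 + 32188) = -44292/29973 = -44292*1/29973 = -14764/9991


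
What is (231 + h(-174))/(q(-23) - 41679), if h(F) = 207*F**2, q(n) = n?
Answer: -6267363/41702 ≈ -150.29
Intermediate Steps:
(231 + h(-174))/(q(-23) - 41679) = (231 + 207*(-174)**2)/(-23 - 41679) = (231 + 207*30276)/(-41702) = (231 + 6267132)*(-1/41702) = 6267363*(-1/41702) = -6267363/41702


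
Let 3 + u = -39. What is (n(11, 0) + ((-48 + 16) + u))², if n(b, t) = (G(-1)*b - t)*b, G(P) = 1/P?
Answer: 38025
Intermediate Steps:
u = -42 (u = -3 - 39 = -42)
n(b, t) = b*(-b - t) (n(b, t) = (b/(-1) - t)*b = (-b - t)*b = b*(-b - t))
(n(11, 0) + ((-48 + 16) + u))² = (11*(-1*11 - 1*0) + ((-48 + 16) - 42))² = (11*(-11 + 0) + (-32 - 42))² = (11*(-11) - 74)² = (-121 - 74)² = (-195)² = 38025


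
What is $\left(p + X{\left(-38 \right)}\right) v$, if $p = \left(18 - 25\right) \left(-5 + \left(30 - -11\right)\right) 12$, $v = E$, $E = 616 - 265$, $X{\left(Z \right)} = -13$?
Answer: $-1065987$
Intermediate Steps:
$E = 351$
$v = 351$
$p = -3024$ ($p = \left(18 - 25\right) \left(-5 + \left(30 + 11\right)\right) 12 = \left(18 - 25\right) \left(-5 + 41\right) 12 = \left(-7\right) 36 \cdot 12 = \left(-252\right) 12 = -3024$)
$\left(p + X{\left(-38 \right)}\right) v = \left(-3024 - 13\right) 351 = \left(-3037\right) 351 = -1065987$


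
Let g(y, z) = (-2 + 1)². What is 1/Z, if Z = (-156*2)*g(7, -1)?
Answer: -1/312 ≈ -0.0032051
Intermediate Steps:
g(y, z) = 1 (g(y, z) = (-1)² = 1)
Z = -312 (Z = -156*2*1 = -39*8*1 = -312*1 = -312)
1/Z = 1/(-312) = -1/312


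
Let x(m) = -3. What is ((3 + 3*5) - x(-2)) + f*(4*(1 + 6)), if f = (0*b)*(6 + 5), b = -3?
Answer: 21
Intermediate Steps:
f = 0 (f = (0*(-3))*(6 + 5) = 0*11 = 0)
((3 + 3*5) - x(-2)) + f*(4*(1 + 6)) = ((3 + 3*5) - 1*(-3)) + 0*(4*(1 + 6)) = ((3 + 15) + 3) + 0*(4*7) = (18 + 3) + 0*28 = 21 + 0 = 21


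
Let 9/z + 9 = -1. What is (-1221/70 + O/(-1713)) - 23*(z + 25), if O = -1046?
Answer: -34242233/59955 ≈ -571.13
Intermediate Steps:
z = -9/10 (z = 9/(-9 - 1) = 9/(-10) = 9*(-1/10) = -9/10 ≈ -0.90000)
(-1221/70 + O/(-1713)) - 23*(z + 25) = (-1221/70 - 1046/(-1713)) - 23*(-9/10 + 25) = (-1221*1/70 - 1046*(-1/1713)) - 23*241/10 = (-1221/70 + 1046/1713) - 1*5543/10 = -2018353/119910 - 5543/10 = -34242233/59955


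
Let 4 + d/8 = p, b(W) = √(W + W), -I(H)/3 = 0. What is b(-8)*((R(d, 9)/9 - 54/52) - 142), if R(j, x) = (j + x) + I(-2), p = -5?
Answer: -7802*I/13 ≈ -600.15*I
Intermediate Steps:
I(H) = 0 (I(H) = -3*0 = 0)
b(W) = √2*√W (b(W) = √(2*W) = √2*√W)
d = -72 (d = -32 + 8*(-5) = -32 - 40 = -72)
R(j, x) = j + x (R(j, x) = (j + x) + 0 = j + x)
b(-8)*((R(d, 9)/9 - 54/52) - 142) = (√2*√(-8))*(((-72 + 9)/9 - 54/52) - 142) = (√2*(2*I*√2))*((-63*⅑ - 54*1/52) - 142) = (4*I)*((-7 - 27/26) - 142) = (4*I)*(-209/26 - 142) = (4*I)*(-3901/26) = -7802*I/13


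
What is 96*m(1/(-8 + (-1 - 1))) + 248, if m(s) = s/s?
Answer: 344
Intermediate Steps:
m(s) = 1
96*m(1/(-8 + (-1 - 1))) + 248 = 96*1 + 248 = 96 + 248 = 344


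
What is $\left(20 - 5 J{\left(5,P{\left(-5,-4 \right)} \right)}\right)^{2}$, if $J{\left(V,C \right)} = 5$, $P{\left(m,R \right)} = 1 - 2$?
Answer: $25$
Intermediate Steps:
$P{\left(m,R \right)} = -1$ ($P{\left(m,R \right)} = 1 - 2 = -1$)
$\left(20 - 5 J{\left(5,P{\left(-5,-4 \right)} \right)}\right)^{2} = \left(20 - 25\right)^{2} = \left(-5\right)^{2} = 25$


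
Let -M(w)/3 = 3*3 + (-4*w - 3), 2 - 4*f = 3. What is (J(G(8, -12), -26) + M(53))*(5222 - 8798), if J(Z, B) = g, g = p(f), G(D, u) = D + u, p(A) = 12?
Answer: -2252880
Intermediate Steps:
f = -¼ (f = ½ - ¼*3 = ½ - ¾ = -¼ ≈ -0.25000)
g = 12
J(Z, B) = 12
M(w) = -18 + 12*w (M(w) = -3*(3*3 + (-4*w - 3)) = -3*(9 + (-3 - 4*w)) = -3*(6 - 4*w) = -18 + 12*w)
(J(G(8, -12), -26) + M(53))*(5222 - 8798) = (12 + (-18 + 12*53))*(5222 - 8798) = (12 + (-18 + 636))*(-3576) = (12 + 618)*(-3576) = 630*(-3576) = -2252880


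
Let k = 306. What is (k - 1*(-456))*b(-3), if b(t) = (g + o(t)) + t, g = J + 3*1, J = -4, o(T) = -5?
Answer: -6858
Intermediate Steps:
g = -1 (g = -4 + 3*1 = -4 + 3 = -1)
b(t) = -6 + t (b(t) = (-1 - 5) + t = -6 + t)
(k - 1*(-456))*b(-3) = (306 - 1*(-456))*(-6 - 3) = (306 + 456)*(-9) = 762*(-9) = -6858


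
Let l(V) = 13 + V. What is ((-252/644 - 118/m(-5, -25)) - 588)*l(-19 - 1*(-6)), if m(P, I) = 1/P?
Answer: 0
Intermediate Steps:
((-252/644 - 118/m(-5, -25)) - 588)*l(-19 - 1*(-6)) = ((-252/644 - 118/(1/(-5))) - 588)*(13 + (-19 - 1*(-6))) = ((-252*1/644 - 118/(-⅕)) - 588)*(13 + (-19 + 6)) = ((-9/23 - 118*(-5)) - 588)*(13 - 13) = ((-9/23 + 590) - 588)*0 = (13561/23 - 588)*0 = (37/23)*0 = 0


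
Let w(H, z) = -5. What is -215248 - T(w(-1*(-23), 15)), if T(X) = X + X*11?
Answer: -215188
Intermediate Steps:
T(X) = 12*X (T(X) = X + 11*X = 12*X)
-215248 - T(w(-1*(-23), 15)) = -215248 - 12*(-5) = -215248 - 1*(-60) = -215248 + 60 = -215188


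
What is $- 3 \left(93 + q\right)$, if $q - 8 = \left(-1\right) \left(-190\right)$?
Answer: $-873$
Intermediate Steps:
$q = 198$ ($q = 8 - -190 = 8 + 190 = 198$)
$- 3 \left(93 + q\right) = - 3 \left(93 + 198\right) = \left(-3\right) 291 = -873$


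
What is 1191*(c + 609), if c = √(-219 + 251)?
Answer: 725319 + 4764*√2 ≈ 7.3206e+5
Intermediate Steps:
c = 4*√2 (c = √32 = 4*√2 ≈ 5.6569)
1191*(c + 609) = 1191*(4*√2 + 609) = 1191*(609 + 4*√2) = 725319 + 4764*√2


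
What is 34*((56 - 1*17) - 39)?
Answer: 0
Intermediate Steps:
34*((56 - 1*17) - 39) = 34*((56 - 17) - 39) = 34*(39 - 39) = 34*0 = 0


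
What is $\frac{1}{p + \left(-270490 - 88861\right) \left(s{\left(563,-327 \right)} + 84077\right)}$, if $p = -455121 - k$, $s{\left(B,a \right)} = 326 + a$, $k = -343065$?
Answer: $- \frac{1}{30212906732} \approx -3.3098 \cdot 10^{-11}$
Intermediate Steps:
$p = -112056$ ($p = -455121 - -343065 = -455121 + 343065 = -112056$)
$\frac{1}{p + \left(-270490 - 88861\right) \left(s{\left(563,-327 \right)} + 84077\right)} = \frac{1}{-112056 + \left(-270490 - 88861\right) \left(\left(326 - 327\right) + 84077\right)} = \frac{1}{-112056 - 359351 \left(-1 + 84077\right)} = \frac{1}{-112056 - 30212794676} = \frac{1}{-30212906732} = - \frac{1}{30212906732}$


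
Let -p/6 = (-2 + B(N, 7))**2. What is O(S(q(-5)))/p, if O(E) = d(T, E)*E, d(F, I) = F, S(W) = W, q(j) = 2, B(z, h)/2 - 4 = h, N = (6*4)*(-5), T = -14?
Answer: 7/600 ≈ 0.011667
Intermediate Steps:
N = -120 (N = 24*(-5) = -120)
B(z, h) = 8 + 2*h
p = -2400 (p = -6*(-2 + (8 + 2*7))**2 = -6*(-2 + (8 + 14))**2 = -6*(-2 + 22)**2 = -6*20**2 = -6*400 = -2400)
O(E) = -14*E
O(S(q(-5)))/p = -14*2/(-2400) = -28*(-1/2400) = 7/600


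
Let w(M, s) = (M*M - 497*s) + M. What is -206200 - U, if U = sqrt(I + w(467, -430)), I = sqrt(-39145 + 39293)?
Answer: -206200 - sqrt(432266 + 2*sqrt(37)) ≈ -2.0686e+5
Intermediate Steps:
I = 2*sqrt(37) (I = sqrt(148) = 2*sqrt(37) ≈ 12.166)
w(M, s) = M + M**2 - 497*s (w(M, s) = (M**2 - 497*s) + M = M + M**2 - 497*s)
U = sqrt(432266 + 2*sqrt(37)) (U = sqrt(2*sqrt(37) + (467 + 467**2 - 497*(-430))) = sqrt(2*sqrt(37) + (467 + 218089 + 213710)) = sqrt(2*sqrt(37) + 432266) = sqrt(432266 + 2*sqrt(37)) ≈ 657.48)
-206200 - U = -206200 - sqrt(432266 + 2*sqrt(37))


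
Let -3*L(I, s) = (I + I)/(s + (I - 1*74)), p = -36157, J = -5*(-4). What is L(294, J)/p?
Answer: 49/2169420 ≈ 2.2587e-5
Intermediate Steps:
J = 20
L(I, s) = -2*I/(3*(-74 + I + s)) (L(I, s) = -(I + I)/(3*(s + (I - 1*74))) = -2*I/(3*(s + (I - 74))) = -2*I/(3*(s + (-74 + I))) = -2*I/(3*(-74 + I + s)))
L(294, J)/p = -2*294/(-222 + 3*294 + 3*20)/(-36157) = -2*294/(-222 + 882 + 60)*(-1/36157) = -2*294/720*(-1/36157) = -2*294*1/720*(-1/36157) = -49/60*(-1/36157) = 49/2169420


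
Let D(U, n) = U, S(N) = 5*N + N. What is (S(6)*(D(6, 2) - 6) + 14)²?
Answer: 196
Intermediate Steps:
S(N) = 6*N
(S(6)*(D(6, 2) - 6) + 14)² = ((6*6)*(6 - 6) + 14)² = (36*0 + 14)² = (0 + 14)² = 14² = 196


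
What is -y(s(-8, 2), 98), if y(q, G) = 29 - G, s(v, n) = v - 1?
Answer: 69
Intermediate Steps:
s(v, n) = -1 + v
-y(s(-8, 2), 98) = -(29 - 1*98) = -(29 - 98) = -1*(-69) = 69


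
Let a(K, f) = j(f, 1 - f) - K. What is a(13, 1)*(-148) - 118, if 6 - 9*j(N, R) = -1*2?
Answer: 15070/9 ≈ 1674.4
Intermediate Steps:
j(N, R) = 8/9 (j(N, R) = ⅔ - (-1)*2/9 = ⅔ - ⅑*(-2) = ⅔ + 2/9 = 8/9)
a(K, f) = 8/9 - K
a(13, 1)*(-148) - 118 = (8/9 - 1*13)*(-148) - 118 = (8/9 - 13)*(-148) - 118 = -109/9*(-148) - 118 = 16132/9 - 118 = 15070/9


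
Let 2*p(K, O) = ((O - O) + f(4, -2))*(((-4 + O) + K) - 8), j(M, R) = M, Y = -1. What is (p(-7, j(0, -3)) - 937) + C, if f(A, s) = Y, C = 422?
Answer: -1011/2 ≈ -505.50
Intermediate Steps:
f(A, s) = -1
p(K, O) = 6 - K/2 - O/2 (p(K, O) = (((O - O) - 1)*(((-4 + O) + K) - 8))/2 = ((0 - 1)*((-4 + K + O) - 8))/2 = (-(-12 + K + O))/2 = (12 - K - O)/2 = 6 - K/2 - O/2)
(p(-7, j(0, -3)) - 937) + C = ((6 - ½*(-7) - ½*0) - 937) + 422 = ((6 + 7/2 + 0) - 937) + 422 = (19/2 - 937) + 422 = -1855/2 + 422 = -1011/2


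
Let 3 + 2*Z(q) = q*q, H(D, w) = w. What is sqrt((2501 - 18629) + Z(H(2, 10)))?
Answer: I*sqrt(64318)/2 ≈ 126.8*I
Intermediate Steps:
Z(q) = -3/2 + q**2/2 (Z(q) = -3/2 + (q*q)/2 = -3/2 + q**2/2)
sqrt((2501 - 18629) + Z(H(2, 10))) = sqrt((2501 - 18629) + (-3/2 + (1/2)*10**2)) = sqrt(-16128 + (-3/2 + (1/2)*100)) = sqrt(-16128 + (-3/2 + 50)) = sqrt(-16128 + 97/2) = sqrt(-32159/2) = I*sqrt(64318)/2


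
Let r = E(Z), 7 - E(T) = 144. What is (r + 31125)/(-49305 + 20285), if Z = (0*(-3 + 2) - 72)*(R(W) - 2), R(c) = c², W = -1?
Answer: -7747/7255 ≈ -1.0678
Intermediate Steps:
Z = 72 (Z = (0*(-3 + 2) - 72)*((-1)² - 2) = (0*(-1) - 72)*(1 - 2) = (0 - 72)*(-1) = -72*(-1) = 72)
E(T) = -137 (E(T) = 7 - 1*144 = 7 - 144 = -137)
r = -137
(r + 31125)/(-49305 + 20285) = (-137 + 31125)/(-49305 + 20285) = 30988/(-29020) = 30988*(-1/29020) = -7747/7255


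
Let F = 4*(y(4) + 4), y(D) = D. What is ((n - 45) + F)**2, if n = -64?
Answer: 5929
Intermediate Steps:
F = 32 (F = 4*(4 + 4) = 4*8 = 32)
((n - 45) + F)**2 = ((-64 - 45) + 32)**2 = (-109 + 32)**2 = (-77)**2 = 5929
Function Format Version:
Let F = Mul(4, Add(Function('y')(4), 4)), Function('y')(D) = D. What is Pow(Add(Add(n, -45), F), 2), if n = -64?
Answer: 5929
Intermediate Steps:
F = 32 (F = Mul(4, Add(4, 4)) = Mul(4, 8) = 32)
Pow(Add(Add(n, -45), F), 2) = Pow(Add(Add(-64, -45), 32), 2) = Pow(Add(-109, 32), 2) = Pow(-77, 2) = 5929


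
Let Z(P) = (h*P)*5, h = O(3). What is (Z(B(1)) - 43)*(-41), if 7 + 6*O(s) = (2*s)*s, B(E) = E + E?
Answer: 3034/3 ≈ 1011.3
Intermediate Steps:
B(E) = 2*E
O(s) = -7/6 + s²/3 (O(s) = -7/6 + ((2*s)*s)/6 = -7/6 + (2*s²)/6 = -7/6 + s²/3)
h = 11/6 (h = -7/6 + (⅓)*3² = -7/6 + (⅓)*9 = -7/6 + 3 = 11/6 ≈ 1.8333)
Z(P) = 55*P/6 (Z(P) = (11*P/6)*5 = 55*P/6)
(Z(B(1)) - 43)*(-41) = (55*(2*1)/6 - 43)*(-41) = ((55/6)*2 - 43)*(-41) = (55/3 - 43)*(-41) = -74/3*(-41) = 3034/3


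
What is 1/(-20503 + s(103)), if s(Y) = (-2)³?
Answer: -1/20511 ≈ -4.8754e-5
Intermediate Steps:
s(Y) = -8
1/(-20503 + s(103)) = 1/(-20503 - 8) = 1/(-20511) = -1/20511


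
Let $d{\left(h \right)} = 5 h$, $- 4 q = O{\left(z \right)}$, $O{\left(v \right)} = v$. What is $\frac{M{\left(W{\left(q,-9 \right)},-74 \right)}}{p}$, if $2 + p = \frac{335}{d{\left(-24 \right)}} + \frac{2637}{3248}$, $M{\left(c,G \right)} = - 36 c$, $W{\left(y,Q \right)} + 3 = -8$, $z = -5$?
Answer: $- \frac{3858624}{38779} \approx -99.503$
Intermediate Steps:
$q = \frac{5}{4}$ ($q = \left(- \frac{1}{4}\right) \left(-5\right) = \frac{5}{4} \approx 1.25$)
$W{\left(y,Q \right)} = -11$ ($W{\left(y,Q \right)} = -3 - 8 = -11$)
$p = - \frac{38779}{9744}$ ($p = -2 + \left(\frac{335}{5 \left(-24\right)} + \frac{2637}{3248}\right) = -2 + \left(\frac{335}{-120} + 2637 \cdot \frac{1}{3248}\right) = -2 + \left(335 \left(- \frac{1}{120}\right) + \frac{2637}{3248}\right) = -2 + \left(- \frac{67}{24} + \frac{2637}{3248}\right) = -2 - \frac{19291}{9744} = - \frac{38779}{9744} \approx -3.9798$)
$\frac{M{\left(W{\left(q,-9 \right)},-74 \right)}}{p} = \frac{\left(-36\right) \left(-11\right)}{- \frac{38779}{9744}} = 396 \left(- \frac{9744}{38779}\right) = - \frac{3858624}{38779}$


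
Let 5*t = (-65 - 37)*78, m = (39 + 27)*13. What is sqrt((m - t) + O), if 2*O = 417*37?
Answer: 3*sqrt(112930)/10 ≈ 100.82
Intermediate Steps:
O = 15429/2 (O = (417*37)/2 = (1/2)*15429 = 15429/2 ≈ 7714.5)
m = 858 (m = 66*13 = 858)
t = -7956/5 (t = ((-65 - 37)*78)/5 = (-102*78)/5 = (1/5)*(-7956) = -7956/5 ≈ -1591.2)
sqrt((m - t) + O) = sqrt((858 - 1*(-7956/5)) + 15429/2) = sqrt((858 + 7956/5) + 15429/2) = sqrt(12246/5 + 15429/2) = sqrt(101637/10) = 3*sqrt(112930)/10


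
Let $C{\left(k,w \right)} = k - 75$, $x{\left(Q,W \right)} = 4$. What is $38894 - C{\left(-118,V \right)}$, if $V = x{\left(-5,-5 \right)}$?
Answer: $39087$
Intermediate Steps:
$V = 4$
$C{\left(k,w \right)} = -75 + k$
$38894 - C{\left(-118,V \right)} = 38894 - \left(-75 - 118\right) = 38894 - -193 = 38894 + 193 = 39087$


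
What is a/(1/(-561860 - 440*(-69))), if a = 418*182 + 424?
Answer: -40659750000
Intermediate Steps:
a = 76500 (a = 76076 + 424 = 76500)
a/(1/(-561860 - 440*(-69))) = 76500/(1/(-561860 - 440*(-69))) = 76500/(1/(-561860 + 30360)) = 76500/(1/(-531500)) = 76500/(-1/531500) = 76500*(-531500) = -40659750000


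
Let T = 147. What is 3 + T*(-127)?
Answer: -18666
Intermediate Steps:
3 + T*(-127) = 3 + 147*(-127) = 3 - 18669 = -18666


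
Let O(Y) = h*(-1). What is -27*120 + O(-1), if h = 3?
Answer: -3243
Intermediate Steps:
O(Y) = -3 (O(Y) = 3*(-1) = -3)
-27*120 + O(-1) = -27*120 - 3 = -3240 - 3 = -3243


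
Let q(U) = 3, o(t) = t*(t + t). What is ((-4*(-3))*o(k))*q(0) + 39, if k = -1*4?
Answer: 1191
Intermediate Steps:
k = -4
o(t) = 2*t**2 (o(t) = t*(2*t) = 2*t**2)
((-4*(-3))*o(k))*q(0) + 39 = ((-4*(-3))*(2*(-4)**2))*3 + 39 = (12*(2*16))*3 + 39 = (12*32)*3 + 39 = 384*3 + 39 = 1152 + 39 = 1191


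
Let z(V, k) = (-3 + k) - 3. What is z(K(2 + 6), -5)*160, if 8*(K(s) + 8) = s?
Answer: -1760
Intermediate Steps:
K(s) = -8 + s/8
z(V, k) = -6 + k
z(K(2 + 6), -5)*160 = (-6 - 5)*160 = -11*160 = -1760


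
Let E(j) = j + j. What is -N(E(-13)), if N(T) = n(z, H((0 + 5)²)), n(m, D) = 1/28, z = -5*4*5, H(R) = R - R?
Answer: -1/28 ≈ -0.035714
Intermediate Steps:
E(j) = 2*j
H(R) = 0
z = -100 (z = -20*5 = -100)
n(m, D) = 1/28
N(T) = 1/28
-N(E(-13)) = -1*1/28 = -1/28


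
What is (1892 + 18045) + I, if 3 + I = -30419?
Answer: -10485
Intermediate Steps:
I = -30422 (I = -3 - 30419 = -30422)
(1892 + 18045) + I = (1892 + 18045) - 30422 = 19937 - 30422 = -10485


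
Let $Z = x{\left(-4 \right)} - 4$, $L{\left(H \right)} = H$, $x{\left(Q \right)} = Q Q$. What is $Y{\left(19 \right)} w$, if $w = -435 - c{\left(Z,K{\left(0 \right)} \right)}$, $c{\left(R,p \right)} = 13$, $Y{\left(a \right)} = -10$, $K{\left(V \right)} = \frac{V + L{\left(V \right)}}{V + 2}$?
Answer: $4480$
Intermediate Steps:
$x{\left(Q \right)} = Q^{2}$
$K{\left(V \right)} = \frac{2 V}{2 + V}$ ($K{\left(V \right)} = \frac{V + V}{V + 2} = \frac{2 V}{2 + V}$)
$Z = 12$ ($Z = \left(-4\right)^{2} - 4 = 16 - 4 = 12$)
$w = -448$ ($w = -435 - 13 = -448$)
$Y{\left(19 \right)} w = \left(-10\right) \left(-448\right) = 4480$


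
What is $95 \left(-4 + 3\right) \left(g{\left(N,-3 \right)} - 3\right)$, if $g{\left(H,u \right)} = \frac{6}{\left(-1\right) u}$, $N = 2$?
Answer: $95$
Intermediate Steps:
$g{\left(H,u \right)} = - \frac{6}{u}$ ($g{\left(H,u \right)} = 6 \left(- \frac{1}{u}\right) = - \frac{6}{u}$)
$95 \left(-4 + 3\right) \left(g{\left(N,-3 \right)} - 3\right) = 95 \left(-4 + 3\right) \left(- \frac{6}{-3} - 3\right) = 95 \left(- (\left(-6\right) \left(- \frac{1}{3}\right) - 3)\right) = 95 \left(- (2 - 3)\right) = 95 \left(\left(-1\right) \left(-1\right)\right) = 95 \cdot 1 = 95$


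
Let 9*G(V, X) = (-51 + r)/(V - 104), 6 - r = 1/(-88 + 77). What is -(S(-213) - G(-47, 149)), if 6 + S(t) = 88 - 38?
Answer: -657262/14949 ≈ -43.967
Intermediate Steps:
S(t) = 44 (S(t) = -6 + (88 - 38) = -6 + 50 = 44)
r = 67/11 (r = 6 - 1/(-88 + 77) = 6 - 1/(-11) = 6 - 1*(-1/11) = 6 + 1/11 = 67/11 ≈ 6.0909)
G(V, X) = -494/(99*(-104 + V)) (G(V, X) = ((-51 + 67/11)/(V - 104))/9 = (-494/(11*(-104 + V)))/9 = -494/(99*(-104 + V)))
-(S(-213) - G(-47, 149)) = -(44 - (-494)/(-10296 + 99*(-47))) = -(44 - (-494)/(-10296 - 4653)) = -(44 - (-494)/(-14949)) = -(44 - (-494)*(-1)/14949) = -(44 - 1*494/14949) = -(44 - 494/14949) = -1*657262/14949 = -657262/14949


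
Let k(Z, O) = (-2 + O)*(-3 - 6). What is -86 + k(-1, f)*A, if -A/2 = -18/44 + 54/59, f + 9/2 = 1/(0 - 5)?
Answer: -954311/6490 ≈ -147.04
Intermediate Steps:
f = -47/10 (f = -9/2 + 1/(0 - 5) = -9/2 + 1/(-5) = -9/2 - ⅕ = -47/10 ≈ -4.7000)
A = -657/649 (A = -2*(-18/44 + 54/59) = -2*(-18*1/44 + 54*(1/59)) = -2*(-9/22 + 54/59) = -2*657/1298 = -657/649 ≈ -1.0123)
k(Z, O) = 18 - 9*O (k(Z, O) = (-2 + O)*(-9) = 18 - 9*O)
-86 + k(-1, f)*A = -86 + (18 - 9*(-47/10))*(-657/649) = -86 + (18 + 423/10)*(-657/649) = -86 + (603/10)*(-657/649) = -86 - 396171/6490 = -954311/6490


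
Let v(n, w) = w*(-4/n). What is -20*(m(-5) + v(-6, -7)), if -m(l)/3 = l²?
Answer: 4780/3 ≈ 1593.3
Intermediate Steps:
v(n, w) = -4*w/n
m(l) = -3*l²
-20*(m(-5) + v(-6, -7)) = -20*(-3*(-5)² - 4*(-7)/(-6)) = -20*(-3*25 - 4*(-7)*(-⅙)) = -20*(-75 - 14/3) = -20*(-239/3) = 4780/3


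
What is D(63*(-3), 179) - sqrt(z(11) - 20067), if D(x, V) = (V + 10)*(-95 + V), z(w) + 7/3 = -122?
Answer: 15876 - I*sqrt(181722)/3 ≈ 15876.0 - 142.1*I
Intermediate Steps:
z(w) = -373/3 (z(w) = -7/3 - 122 = -373/3)
D(x, V) = (-95 + V)*(10 + V) (D(x, V) = (10 + V)*(-95 + V) = (-95 + V)*(10 + V))
D(63*(-3), 179) - sqrt(z(11) - 20067) = (-950 + 179**2 - 85*179) - sqrt(-373/3 - 20067) = (-950 + 32041 - 15215) - sqrt(-60574/3) = 15876 - I*sqrt(181722)/3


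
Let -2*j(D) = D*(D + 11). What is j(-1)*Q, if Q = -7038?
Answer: -35190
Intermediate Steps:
j(D) = -D*(11 + D)/2 (j(D) = -D*(D + 11)/2 = -D*(11 + D)/2)
j(-1)*Q = -½*(-1)*(11 - 1)*(-7038) = -½*(-1)*10*(-7038) = 5*(-7038) = -35190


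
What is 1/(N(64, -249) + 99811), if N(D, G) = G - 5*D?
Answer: 1/99242 ≈ 1.0076e-5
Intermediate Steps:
1/(N(64, -249) + 99811) = 1/((-249 - 5*64) + 99811) = 1/((-249 - 320) + 99811) = 1/(-569 + 99811) = 1/99242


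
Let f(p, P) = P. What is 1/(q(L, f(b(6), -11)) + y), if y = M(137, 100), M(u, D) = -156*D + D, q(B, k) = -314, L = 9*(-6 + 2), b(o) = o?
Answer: -1/15814 ≈ -6.3235e-5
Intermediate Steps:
L = -36 (L = 9*(-4) = -36)
M(u, D) = -155*D
y = -15500 (y = -155*100 = -15500)
1/(q(L, f(b(6), -11)) + y) = 1/(-314 - 15500) = 1/(-15814) = -1/15814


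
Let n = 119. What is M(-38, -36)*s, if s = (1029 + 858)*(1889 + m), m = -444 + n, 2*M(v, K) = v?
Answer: -56074092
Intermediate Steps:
M(v, K) = v/2
m = -325 (m = -444 + 119 = -325)
s = 2951268 (s = (1029 + 858)*(1889 - 325) = 1887*1564 = 2951268)
M(-38, -36)*s = ((½)*(-38))*2951268 = -19*2951268 = -56074092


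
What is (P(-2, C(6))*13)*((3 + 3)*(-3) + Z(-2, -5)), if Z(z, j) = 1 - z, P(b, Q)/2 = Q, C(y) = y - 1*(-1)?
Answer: -2730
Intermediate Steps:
C(y) = 1 + y (C(y) = y + 1 = 1 + y)
P(b, Q) = 2*Q
(P(-2, C(6))*13)*((3 + 3)*(-3) + Z(-2, -5)) = ((2*(1 + 6))*13)*((3 + 3)*(-3) + (1 - 1*(-2))) = ((2*7)*13)*(6*(-3) + (1 + 2)) = (14*13)*(-18 + 3) = 182*(-15) = -2730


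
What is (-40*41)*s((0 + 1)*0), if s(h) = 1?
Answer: -1640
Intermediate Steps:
(-40*41)*s((0 + 1)*0) = -40*41*1 = -1640*1 = -1640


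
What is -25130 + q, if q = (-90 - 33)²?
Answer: -10001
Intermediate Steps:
q = 15129 (q = (-123)² = 15129)
-25130 + q = -25130 + 15129 = -10001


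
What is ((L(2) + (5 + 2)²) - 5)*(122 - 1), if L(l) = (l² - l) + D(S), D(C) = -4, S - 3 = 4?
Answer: 5082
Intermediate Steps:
S = 7 (S = 3 + 4 = 7)
L(l) = -4 + l² - l (L(l) = (l² - l) - 4 = -4 + l² - l)
((L(2) + (5 + 2)²) - 5)*(122 - 1) = (((-4 + 2² - 1*2) + (5 + 2)²) - 5)*(122 - 1) = (((-4 + 4 - 2) + 7²) - 5)*121 = ((-2 + 49) - 5)*121 = (47 - 5)*121 = 42*121 = 5082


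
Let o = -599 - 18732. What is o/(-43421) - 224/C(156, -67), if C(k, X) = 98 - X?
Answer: -6536689/7164465 ≈ -0.91238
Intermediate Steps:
o = -19331
o/(-43421) - 224/C(156, -67) = -19331/(-43421) - 224/(98 - 1*(-67)) = -19331*(-1/43421) - 224/(98 + 67) = 19331/43421 - 224/165 = -6536689/7164465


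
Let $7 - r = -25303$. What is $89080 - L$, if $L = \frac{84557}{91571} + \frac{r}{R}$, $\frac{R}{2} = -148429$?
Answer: $\frac{1210745435827772}{13591791959} \approx 89079.0$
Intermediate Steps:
$r = 25310$ ($r = 7 - -25303 = 7 + 25303 = 25310$)
$R = -296858$ ($R = 2 \left(-148429\right) = -296858$)
$L = \frac{11391879948}{13591791959}$ ($L = \frac{84557}{91571} + \frac{25310}{-296858} = 84557 \cdot \frac{1}{91571} + 25310 \left(- \frac{1}{296858}\right) = \frac{84557}{91571} - \frac{12655}{148429} = \frac{11391879948}{13591791959} \approx 0.83814$)
$89080 - L = 89080 - \frac{11391879948}{13591791959} = \frac{1210745435827772}{13591791959}$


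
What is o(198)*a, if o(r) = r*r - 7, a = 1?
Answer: 39197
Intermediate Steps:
o(r) = -7 + r**2 (o(r) = r**2 - 7 = -7 + r**2)
o(198)*a = (-7 + 198**2)*1 = (-7 + 39204)*1 = 39197*1 = 39197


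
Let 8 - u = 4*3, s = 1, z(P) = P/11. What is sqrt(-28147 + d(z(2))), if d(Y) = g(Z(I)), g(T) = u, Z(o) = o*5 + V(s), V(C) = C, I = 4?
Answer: I*sqrt(28151) ≈ 167.78*I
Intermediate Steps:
z(P) = P/11 (z(P) = P*(1/11) = P/11)
Z(o) = 1 + 5*o (Z(o) = o*5 + 1 = 5*o + 1 = 1 + 5*o)
u = -4 (u = 8 - 4*3 = 8 - 1*12 = 8 - 12 = -4)
g(T) = -4
d(Y) = -4
sqrt(-28147 + d(z(2))) = sqrt(-28147 - 4) = sqrt(-28151) = I*sqrt(28151)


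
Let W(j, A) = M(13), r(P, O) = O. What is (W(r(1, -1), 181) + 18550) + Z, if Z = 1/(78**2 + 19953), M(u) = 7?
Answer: 483168610/26037 ≈ 18557.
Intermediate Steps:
W(j, A) = 7
Z = 1/26037 (Z = 1/(6084 + 19953) = 1/26037 ≈ 3.8407e-5)
(W(r(1, -1), 181) + 18550) + Z = (7 + 18550) + 1/26037 = 18557 + 1/26037 = 483168610/26037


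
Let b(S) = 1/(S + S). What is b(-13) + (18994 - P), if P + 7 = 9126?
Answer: 256749/26 ≈ 9875.0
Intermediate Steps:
b(S) = 1/(2*S)
P = 9119 (P = -7 + 9126 = 9119)
b(-13) + (18994 - P) = (1/2)/(-13) + (18994 - 1*9119) = (1/2)*(-1/13) + (18994 - 9119) = -1/26 + 9875 = 256749/26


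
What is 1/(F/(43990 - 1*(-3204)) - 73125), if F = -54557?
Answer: -47194/3451115807 ≈ -1.3675e-5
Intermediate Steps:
1/(F/(43990 - 1*(-3204)) - 73125) = 1/(-54557/(43990 - 1*(-3204)) - 73125) = 1/(-54557/(43990 + 3204) - 73125) = 1/(-54557/47194 - 73125) = 1/(-3451115807/47194) = -47194/3451115807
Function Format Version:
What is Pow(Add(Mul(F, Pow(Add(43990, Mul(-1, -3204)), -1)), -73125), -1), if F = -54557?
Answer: Rational(-47194, 3451115807) ≈ -1.3675e-5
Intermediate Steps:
Pow(Add(Mul(F, Pow(Add(43990, Mul(-1, -3204)), -1)), -73125), -1) = Pow(Add(Mul(-54557, Pow(Add(43990, Mul(-1, -3204)), -1)), -73125), -1) = Pow(Add(Mul(-54557, Pow(Add(43990, 3204), -1)), -73125), -1) = Pow(Add(Mul(-54557, Pow(47194, -1)), -73125), -1) = Pow(Add(Mul(-54557, Rational(1, 47194)), -73125), -1) = Pow(Add(Rational(-54557, 47194), -73125), -1) = Pow(Rational(-3451115807, 47194), -1) = Rational(-47194, 3451115807)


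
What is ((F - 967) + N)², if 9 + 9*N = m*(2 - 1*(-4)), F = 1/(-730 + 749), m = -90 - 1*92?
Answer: 3855043921/3249 ≈ 1.1865e+6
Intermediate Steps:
m = -182 (m = -90 - 92 = -182)
F = 1/19 ≈ 0.052632
N = -367/3 (N = -1 + (-182*(2 - 1*(-4)))/9 = -1 + (-182*(2 + 4))/9 = -1 + (-182*6)/9 = -1 + (⅑)*(-1092) = -1 - 364/3 = -367/3 ≈ -122.33)
((F - 967) + N)² = ((1/19 - 967) - 367/3)² = (-18372/19 - 367/3)² = (-62089/57)² = 3855043921/3249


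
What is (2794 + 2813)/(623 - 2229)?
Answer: -5607/1606 ≈ -3.4913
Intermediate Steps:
(2794 + 2813)/(623 - 2229) = 5607/(-1606) = 5607*(-1/1606) = -5607/1606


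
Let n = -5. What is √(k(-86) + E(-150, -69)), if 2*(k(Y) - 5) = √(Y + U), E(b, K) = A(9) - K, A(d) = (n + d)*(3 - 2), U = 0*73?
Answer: √(312 + 2*I*√86)/2 ≈ 8.8357 + 0.26239*I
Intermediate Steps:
U = 0
A(d) = -5 + d (A(d) = (-5 + d)*(3 - 2) = (-5 + d)*1 = -5 + d)
E(b, K) = 4 - K (E(b, K) = (-5 + 9) - K = 4 - K)
k(Y) = 5 + √Y/2 (k(Y) = 5 + √(Y + 0)/2 = 5 + √Y/2)
√(k(-86) + E(-150, -69)) = √((5 + √(-86)/2) + (4 - 1*(-69))) = √((5 + (I*√86)/2) + (4 + 69)) = √((5 + I*√86/2) + 73) = √(78 + I*√86/2)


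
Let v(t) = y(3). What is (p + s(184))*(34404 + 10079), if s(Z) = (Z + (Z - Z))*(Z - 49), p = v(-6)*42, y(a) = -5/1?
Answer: 1095616290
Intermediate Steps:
y(a) = -5
v(t) = -5
p = -210 (p = -5*42 = -210)
s(Z) = Z*(-49 + Z) (s(Z) = (Z + 0)*(-49 + Z) = Z*(-49 + Z))
(p + s(184))*(34404 + 10079) = (-210 + 184*(-49 + 184))*(34404 + 10079) = (-210 + 184*135)*44483 = (-210 + 24840)*44483 = 24630*44483 = 1095616290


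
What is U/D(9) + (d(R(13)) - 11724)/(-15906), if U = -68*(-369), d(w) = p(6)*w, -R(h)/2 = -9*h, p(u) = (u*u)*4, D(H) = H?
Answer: 7387326/2651 ≈ 2786.6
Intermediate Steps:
p(u) = 4*u² (p(u) = u²*4 = 4*u²)
R(h) = 18*h (R(h) = -(-18)*h = 18*h)
d(w) = 144*w (d(w) = (4*6²)*w = (4*36)*w = 144*w)
U = 25092
U/D(9) + (d(R(13)) - 11724)/(-15906) = 25092/9 + (144*(18*13) - 11724)/(-15906) = 25092*(⅑) + (144*234 - 11724)*(-1/15906) = 2788 + (33696 - 11724)*(-1/15906) = 2788 + 21972*(-1/15906) = 2788 - 3662/2651 = 7387326/2651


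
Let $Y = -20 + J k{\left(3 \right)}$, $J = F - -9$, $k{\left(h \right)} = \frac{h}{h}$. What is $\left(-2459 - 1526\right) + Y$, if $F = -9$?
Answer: $-4005$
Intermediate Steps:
$k{\left(h \right)} = 1$
$J = 0$ ($J = -9 - -9 = -9 + 9 = 0$)
$Y = -20$ ($Y = -20 + 0 \cdot 1 = -20 + 0 = -20$)
$\left(-2459 - 1526\right) + Y = \left(-2459 - 1526\right) - 20 = -3985 - 20 = -4005$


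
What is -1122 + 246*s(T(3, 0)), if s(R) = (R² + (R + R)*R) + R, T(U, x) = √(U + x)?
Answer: 1092 + 246*√3 ≈ 1518.1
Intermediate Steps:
s(R) = R + 3*R² (s(R) = (R² + (2*R)*R) + R = (R² + 2*R²) + R = 3*R² + R = R + 3*R²)
-1122 + 246*s(T(3, 0)) = -1122 + 246*(√(3 + 0)*(1 + 3*√(3 + 0))) = -1122 + 246*(√3*(1 + 3*√3)) = -1122 + 246*√3*(1 + 3*√3)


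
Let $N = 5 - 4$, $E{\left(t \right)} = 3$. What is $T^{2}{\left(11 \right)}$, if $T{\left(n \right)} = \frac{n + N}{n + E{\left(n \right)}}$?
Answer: $\frac{36}{49} \approx 0.73469$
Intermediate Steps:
$N = 1$ ($N = 5 - 4 = 1$)
$T{\left(n \right)} = \frac{1 + n}{3 + n}$ ($T{\left(n \right)} = \frac{n + 1}{n + 3} = \frac{1 + n}{3 + n}$)
$T^{2}{\left(11 \right)} = \left(\frac{1 + 11}{3 + 11}\right)^{2} = \left(\frac{1}{14} \cdot 12\right)^{2} = \left(\frac{6}{7}\right)^{2} = \frac{36}{49}$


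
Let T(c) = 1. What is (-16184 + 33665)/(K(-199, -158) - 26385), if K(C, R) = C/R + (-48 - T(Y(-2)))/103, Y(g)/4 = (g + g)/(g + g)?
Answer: -284485794/429376735 ≈ -0.66255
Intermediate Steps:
Y(g) = 4 (Y(g) = 4*((g + g)/(g + g)) = 4*((2*g)/((2*g))) = 4*((2*g)*(1/(2*g))) = 4*1 = 4)
K(C, R) = -49/103 + C/R (K(C, R) = C/R + (-48 - 1*1)/103 = C/R + (-48 - 1)*(1/103) = C/R - 49*1/103 = C/R - 49/103 = -49/103 + C/R)
(-16184 + 33665)/(K(-199, -158) - 26385) = (-16184 + 33665)/((-49/103 - 199/(-158)) - 26385) = 17481/((-49/103 - 199*(-1/158)) - 26385) = 17481/((-49/103 + 199/158) - 26385) = 17481/(12755/16274 - 26385) = 17481/(-429376735/16274) = 17481*(-16274/429376735) = -284485794/429376735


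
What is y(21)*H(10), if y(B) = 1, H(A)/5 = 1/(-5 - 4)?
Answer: -5/9 ≈ -0.55556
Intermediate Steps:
H(A) = -5/9 (H(A) = 5/(-5 - 4) = 5/(-9) = 5*(-1/9) = -5/9)
y(21)*H(10) = 1*(-5/9) = -5/9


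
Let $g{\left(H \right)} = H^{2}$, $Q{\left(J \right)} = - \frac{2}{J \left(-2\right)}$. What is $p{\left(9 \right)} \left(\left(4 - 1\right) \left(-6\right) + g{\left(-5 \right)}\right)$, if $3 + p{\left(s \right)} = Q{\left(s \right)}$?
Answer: $- \frac{182}{9} \approx -20.222$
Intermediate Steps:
$Q{\left(J \right)} = \frac{1}{J}$ ($Q{\left(J \right)} = - \frac{2}{\left(-2\right) J} = - 2 \left(- \frac{1}{2 J}\right) = \frac{1}{J}$)
$p{\left(s \right)} = -3 + \frac{1}{s}$
$p{\left(9 \right)} \left(\left(4 - 1\right) \left(-6\right) + g{\left(-5 \right)}\right) = \left(-3 + \frac{1}{9}\right) \left(\left(4 - 1\right) \left(-6\right) + \left(-5\right)^{2}\right) = \left(-3 + \frac{1}{9}\right) \left(3 \left(-6\right) + 25\right) = - \frac{26 \left(-18 + 25\right)}{9} = \left(- \frac{26}{9}\right) 7 = - \frac{182}{9}$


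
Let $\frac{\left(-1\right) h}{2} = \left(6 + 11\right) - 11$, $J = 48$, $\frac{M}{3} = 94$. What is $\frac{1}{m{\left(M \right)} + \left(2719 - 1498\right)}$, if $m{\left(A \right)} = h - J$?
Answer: $\frac{1}{1161} \approx 0.00086133$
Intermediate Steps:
$M = 282$ ($M = 3 \cdot 94 = 282$)
$h = -12$ ($h = - 2 \left(\left(6 + 11\right) - 11\right) = - 2 \left(17 - 11\right) = \left(-2\right) 6 = -12$)
$m{\left(A \right)} = -60$ ($m{\left(A \right)} = -12 - 48 = -60$)
$\frac{1}{m{\left(M \right)} + \left(2719 - 1498\right)} = \frac{1}{-60 + \left(2719 - 1498\right)} = \frac{1}{-60 + 1221} = \frac{1}{1161}$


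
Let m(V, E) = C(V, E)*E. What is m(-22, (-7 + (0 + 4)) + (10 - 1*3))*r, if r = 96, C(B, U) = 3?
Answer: 1152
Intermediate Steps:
m(V, E) = 3*E
m(-22, (-7 + (0 + 4)) + (10 - 1*3))*r = (3*((-7 + (0 + 4)) + (10 - 1*3)))*96 = (3*((-7 + 4) + (10 - 3)))*96 = (3*(-3 + 7))*96 = (3*4)*96 = 12*96 = 1152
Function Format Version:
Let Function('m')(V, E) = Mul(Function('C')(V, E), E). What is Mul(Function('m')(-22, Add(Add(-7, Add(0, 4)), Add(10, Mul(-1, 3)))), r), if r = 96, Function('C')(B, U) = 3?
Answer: 1152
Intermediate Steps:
Function('m')(V, E) = Mul(3, E)
Mul(Function('m')(-22, Add(Add(-7, Add(0, 4)), Add(10, Mul(-1, 3)))), r) = Mul(Mul(3, Add(Add(-7, Add(0, 4)), Add(10, Mul(-1, 3)))), 96) = Mul(Mul(3, Add(Add(-7, 4), Add(10, -3))), 96) = Mul(Mul(3, Add(-3, 7)), 96) = Mul(Mul(3, 4), 96) = Mul(12, 96) = 1152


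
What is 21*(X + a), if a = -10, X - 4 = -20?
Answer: -546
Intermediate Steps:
X = -16 (X = 4 - 20 = -16)
21*(X + a) = 21*(-16 - 10) = 21*(-26) = -546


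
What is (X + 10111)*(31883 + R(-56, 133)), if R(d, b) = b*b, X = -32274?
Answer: -1098664236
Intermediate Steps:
R(d, b) = b**2
(X + 10111)*(31883 + R(-56, 133)) = (-32274 + 10111)*(31883 + 133**2) = -22163*(31883 + 17689) = -22163*49572 = -1098664236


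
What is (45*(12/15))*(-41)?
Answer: -1476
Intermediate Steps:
(45*(12/15))*(-41) = (45*(12*(1/15)))*(-41) = (45*(⅘))*(-41) = 36*(-41) = -1476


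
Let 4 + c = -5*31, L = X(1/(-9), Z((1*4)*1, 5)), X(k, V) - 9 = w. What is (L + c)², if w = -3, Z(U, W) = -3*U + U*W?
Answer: 23409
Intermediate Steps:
X(k, V) = 6 (X(k, V) = 9 - 3 = 6)
L = 6
c = -159 (c = -4 - 5*31 = -4 - 155 = -159)
(L + c)² = (6 - 159)² = (-153)² = 23409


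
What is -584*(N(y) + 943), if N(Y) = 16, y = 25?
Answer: -560056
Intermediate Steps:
-584*(N(y) + 943) = -584*(16 + 943) = -584*959 = -560056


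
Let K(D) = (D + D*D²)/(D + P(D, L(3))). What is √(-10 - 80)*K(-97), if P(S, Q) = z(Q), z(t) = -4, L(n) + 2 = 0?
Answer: 2738310*I*√10/101 ≈ 85736.0*I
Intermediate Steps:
L(n) = -2 (L(n) = -2 + 0 = -2)
P(S, Q) = -4
K(D) = (D + D³)/(-4 + D) (K(D) = (D + D*D²)/(D - 4) = (D + D³)/(-4 + D))
√(-10 - 80)*K(-97) = √(-10 - 80)*((-97 + (-97)³)/(-4 - 97)) = √(-90)*((-97 - 912673)/(-101)) = (3*I*√10)*(-1/101*(-912770)) = (3*I*√10)*(912770/101) = 2738310*I*√10/101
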